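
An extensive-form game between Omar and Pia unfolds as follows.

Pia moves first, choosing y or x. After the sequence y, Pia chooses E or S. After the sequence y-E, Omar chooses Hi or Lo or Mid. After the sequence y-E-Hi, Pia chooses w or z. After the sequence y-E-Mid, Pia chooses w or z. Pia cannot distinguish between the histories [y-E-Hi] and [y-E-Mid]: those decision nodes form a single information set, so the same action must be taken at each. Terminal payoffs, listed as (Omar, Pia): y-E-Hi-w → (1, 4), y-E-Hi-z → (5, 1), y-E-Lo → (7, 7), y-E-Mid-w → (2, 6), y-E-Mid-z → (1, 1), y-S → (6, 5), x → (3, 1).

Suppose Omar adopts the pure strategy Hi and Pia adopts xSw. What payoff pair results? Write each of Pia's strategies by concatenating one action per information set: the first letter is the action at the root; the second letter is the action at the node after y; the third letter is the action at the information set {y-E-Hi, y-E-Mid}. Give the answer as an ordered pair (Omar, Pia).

(3, 1)

Trace the play path from the root:
  Pia plays x
→ terminal payoff (3, 1).
(Omar's choice at the node after y-E is never reached on this path, so it doesn't affect the outcome.)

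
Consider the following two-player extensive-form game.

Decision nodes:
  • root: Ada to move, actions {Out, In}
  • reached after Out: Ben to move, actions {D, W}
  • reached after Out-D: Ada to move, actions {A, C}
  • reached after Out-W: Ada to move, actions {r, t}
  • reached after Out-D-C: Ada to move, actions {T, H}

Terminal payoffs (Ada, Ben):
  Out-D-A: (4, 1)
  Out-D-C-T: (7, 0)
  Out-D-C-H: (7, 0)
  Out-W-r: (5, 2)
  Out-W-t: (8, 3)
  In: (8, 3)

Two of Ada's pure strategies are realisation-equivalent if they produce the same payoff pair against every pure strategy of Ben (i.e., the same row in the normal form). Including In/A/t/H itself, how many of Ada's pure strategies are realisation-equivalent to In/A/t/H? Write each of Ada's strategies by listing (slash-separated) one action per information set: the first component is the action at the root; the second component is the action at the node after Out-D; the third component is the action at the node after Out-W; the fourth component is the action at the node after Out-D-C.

Row for In/A/t/H (columns D, W): (8,3) (8,3).
Under In/A/t/H, Ada's choice at the node after Out-D and at the node after Out-W and at the node after Out-D-C can never be reached regardless of what Ben does, so varying those choices leaves every outcome unchanged.
Holding the reachable choices fixed and varying the unreachable ones freely already gives 2 × 2 × 2 = 8 equivalent strategies.
No other strategy reproduces this row, so those 8 are the full class: In/A/r/T, In/A/r/H, In/A/t/T, In/A/t/H, In/C/r/T, In/C/r/H, In/C/t/T, In/C/t/H.

8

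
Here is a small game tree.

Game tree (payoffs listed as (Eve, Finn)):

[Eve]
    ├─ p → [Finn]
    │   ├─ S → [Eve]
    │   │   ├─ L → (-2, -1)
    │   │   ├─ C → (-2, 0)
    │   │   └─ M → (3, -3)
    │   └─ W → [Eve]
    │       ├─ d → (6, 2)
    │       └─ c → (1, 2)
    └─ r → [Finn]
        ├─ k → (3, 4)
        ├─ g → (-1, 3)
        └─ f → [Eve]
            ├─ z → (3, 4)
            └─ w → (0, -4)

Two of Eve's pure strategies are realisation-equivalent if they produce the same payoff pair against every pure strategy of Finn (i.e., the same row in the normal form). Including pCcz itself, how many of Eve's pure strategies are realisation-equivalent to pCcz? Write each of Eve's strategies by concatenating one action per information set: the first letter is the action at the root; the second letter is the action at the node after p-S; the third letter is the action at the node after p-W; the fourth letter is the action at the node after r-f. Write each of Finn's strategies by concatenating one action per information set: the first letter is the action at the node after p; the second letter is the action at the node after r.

Row for pCcz (columns Sk, Sg, Sf, Wk, Wg, Wf): (-2,0) (-2,0) (-2,0) (1,2) (1,2) (1,2).
Under pCcz, Eve's choice at the node after r-f can never be reached regardless of what Finn does, so varying those choices leaves every outcome unchanged.
Holding the reachable choices fixed and varying the unreachable one freely already gives 2 equivalent strategies.
No other strategy reproduces this row, so those 2 are the full class: pCcz, pCcw.

2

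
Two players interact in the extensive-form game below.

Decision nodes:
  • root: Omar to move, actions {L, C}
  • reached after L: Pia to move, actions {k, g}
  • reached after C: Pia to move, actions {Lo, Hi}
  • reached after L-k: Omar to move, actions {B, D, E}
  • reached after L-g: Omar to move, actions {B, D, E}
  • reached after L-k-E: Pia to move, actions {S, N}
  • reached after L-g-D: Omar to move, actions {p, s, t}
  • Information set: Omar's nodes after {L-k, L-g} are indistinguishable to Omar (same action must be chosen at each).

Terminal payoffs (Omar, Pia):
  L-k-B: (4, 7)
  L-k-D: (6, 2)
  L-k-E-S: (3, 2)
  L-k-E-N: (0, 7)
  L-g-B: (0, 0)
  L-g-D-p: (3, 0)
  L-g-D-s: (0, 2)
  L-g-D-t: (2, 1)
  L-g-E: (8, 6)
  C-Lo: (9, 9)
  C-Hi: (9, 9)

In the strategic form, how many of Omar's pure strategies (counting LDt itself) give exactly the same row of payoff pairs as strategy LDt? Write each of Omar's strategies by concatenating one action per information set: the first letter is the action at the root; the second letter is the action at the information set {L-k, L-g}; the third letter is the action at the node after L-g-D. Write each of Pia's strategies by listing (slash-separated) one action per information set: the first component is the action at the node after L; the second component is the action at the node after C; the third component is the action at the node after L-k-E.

1

Row for LDt (columns k/Lo/S, k/Lo/N, k/Hi/S, k/Hi/N, g/Lo/S, g/Lo/N, g/Hi/S, g/Hi/N): (6,2) (6,2) (6,2) (6,2) (2,1) (2,1) (2,1) (2,1).
Every one of Omar's information sets is on the play path for some reply by Pia when Omar follows LDt.
Changing the action at any of them therefore changes at least one column, so only LDt itself gives this row.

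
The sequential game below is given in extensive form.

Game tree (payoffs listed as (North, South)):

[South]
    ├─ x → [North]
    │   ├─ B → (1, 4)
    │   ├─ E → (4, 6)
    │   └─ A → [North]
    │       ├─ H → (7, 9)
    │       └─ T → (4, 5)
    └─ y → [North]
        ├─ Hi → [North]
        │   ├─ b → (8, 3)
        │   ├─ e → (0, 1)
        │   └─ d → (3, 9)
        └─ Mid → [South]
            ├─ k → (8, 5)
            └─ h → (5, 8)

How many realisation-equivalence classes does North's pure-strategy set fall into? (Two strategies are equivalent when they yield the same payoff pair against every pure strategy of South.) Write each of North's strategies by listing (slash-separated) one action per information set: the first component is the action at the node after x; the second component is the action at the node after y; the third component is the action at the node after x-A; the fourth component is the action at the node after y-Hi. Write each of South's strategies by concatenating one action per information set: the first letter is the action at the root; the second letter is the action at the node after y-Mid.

North has 36 pure strategies: B/Hi/H/b, B/Hi/H/e, B/Hi/H/d, B/Hi/T/b, B/Hi/T/e, B/Hi/T/d, B/Mid/H/b, B/Mid/H/e, B/Mid/H/d, B/Mid/T/b, B/Mid/T/e, B/Mid/T/d, E/Hi/H/b, E/Hi/H/e, E/Hi/H/d, E/Hi/T/b, E/Hi/T/e, E/Hi/T/d, E/Mid/H/b, E/Mid/H/e, E/Mid/H/d, E/Mid/T/b, E/Mid/T/e, E/Mid/T/d, A/Hi/H/b, A/Hi/H/e, A/Hi/H/d, A/Hi/T/b, A/Hi/T/e, A/Hi/T/d, A/Mid/H/b, A/Mid/H/e, A/Mid/H/d, A/Mid/T/b, A/Mid/T/e, A/Mid/T/d. Columns: xk, xh, yk, yh.
{B/Hi/H/b, B/Hi/T/b} → row (1,4) (1,4) (8,3) (8,3)
{B/Hi/H/e, B/Hi/T/e} → row (1,4) (1,4) (0,1) (0,1)
{B/Hi/H/d, B/Hi/T/d} → row (1,4) (1,4) (3,9) (3,9)
{B/Mid/H/b, B/Mid/H/e, B/Mid/H/d, B/Mid/T/b, B/Mid/T/e, B/Mid/T/d} → row (1,4) (1,4) (8,5) (5,8)
{E/Hi/H/b, E/Hi/T/b} → row (4,6) (4,6) (8,3) (8,3)
{E/Hi/H/e, E/Hi/T/e} → row (4,6) (4,6) (0,1) (0,1)
{E/Hi/H/d, E/Hi/T/d} → row (4,6) (4,6) (3,9) (3,9)
{E/Mid/H/b, E/Mid/H/e, E/Mid/H/d, E/Mid/T/b, E/Mid/T/e, E/Mid/T/d} → row (4,6) (4,6) (8,5) (5,8)
{A/Hi/H/b} → row (7,9) (7,9) (8,3) (8,3)
{A/Hi/H/e} → row (7,9) (7,9) (0,1) (0,1)
{A/Hi/H/d} → row (7,9) (7,9) (3,9) (3,9)
{A/Hi/T/b} → row (4,5) (4,5) (8,3) (8,3)
{A/Hi/T/e} → row (4,5) (4,5) (0,1) (0,1)
{A/Hi/T/d} → row (4,5) (4,5) (3,9) (3,9)
{A/Mid/H/b, A/Mid/H/e, A/Mid/H/d} → row (7,9) (7,9) (8,5) (5,8)
{A/Mid/T/b, A/Mid/T/e, A/Mid/T/d} → row (4,5) (4,5) (8,5) (5,8)
That's 16 distinct rows out of 36 strategies.

16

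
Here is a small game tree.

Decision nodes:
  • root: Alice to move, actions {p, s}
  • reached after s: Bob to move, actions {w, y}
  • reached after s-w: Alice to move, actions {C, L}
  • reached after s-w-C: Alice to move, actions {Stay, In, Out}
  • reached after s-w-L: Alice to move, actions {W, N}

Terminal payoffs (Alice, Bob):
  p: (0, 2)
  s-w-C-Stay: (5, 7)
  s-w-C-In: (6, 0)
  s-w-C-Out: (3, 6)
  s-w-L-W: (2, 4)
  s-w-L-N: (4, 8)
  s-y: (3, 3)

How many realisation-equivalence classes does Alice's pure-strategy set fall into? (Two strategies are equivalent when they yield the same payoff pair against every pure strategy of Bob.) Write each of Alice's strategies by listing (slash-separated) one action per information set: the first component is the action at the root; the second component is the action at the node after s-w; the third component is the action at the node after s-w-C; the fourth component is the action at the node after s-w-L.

Alice has 24 pure strategies: p/C/Stay/W, p/C/Stay/N, p/C/In/W, p/C/In/N, p/C/Out/W, p/C/Out/N, p/L/Stay/W, p/L/Stay/N, p/L/In/W, p/L/In/N, p/L/Out/W, p/L/Out/N, s/C/Stay/W, s/C/Stay/N, s/C/In/W, s/C/In/N, s/C/Out/W, s/C/Out/N, s/L/Stay/W, s/L/Stay/N, s/L/In/W, s/L/In/N, s/L/Out/W, s/L/Out/N. Columns: w, y.
{p/C/Stay/W, p/C/Stay/N, p/C/In/W, p/C/In/N, p/C/Out/W, p/C/Out/N, p/L/Stay/W, p/L/Stay/N, p/L/In/W, p/L/In/N, p/L/Out/W, p/L/Out/N} → row (0,2) (0,2)
{s/C/Stay/W, s/C/Stay/N} → row (5,7) (3,3)
{s/C/In/W, s/C/In/N} → row (6,0) (3,3)
{s/C/Out/W, s/C/Out/N} → row (3,6) (3,3)
{s/L/Stay/W, s/L/In/W, s/L/Out/W} → row (2,4) (3,3)
{s/L/Stay/N, s/L/In/N, s/L/Out/N} → row (4,8) (3,3)
That's 6 distinct rows out of 24 strategies.

6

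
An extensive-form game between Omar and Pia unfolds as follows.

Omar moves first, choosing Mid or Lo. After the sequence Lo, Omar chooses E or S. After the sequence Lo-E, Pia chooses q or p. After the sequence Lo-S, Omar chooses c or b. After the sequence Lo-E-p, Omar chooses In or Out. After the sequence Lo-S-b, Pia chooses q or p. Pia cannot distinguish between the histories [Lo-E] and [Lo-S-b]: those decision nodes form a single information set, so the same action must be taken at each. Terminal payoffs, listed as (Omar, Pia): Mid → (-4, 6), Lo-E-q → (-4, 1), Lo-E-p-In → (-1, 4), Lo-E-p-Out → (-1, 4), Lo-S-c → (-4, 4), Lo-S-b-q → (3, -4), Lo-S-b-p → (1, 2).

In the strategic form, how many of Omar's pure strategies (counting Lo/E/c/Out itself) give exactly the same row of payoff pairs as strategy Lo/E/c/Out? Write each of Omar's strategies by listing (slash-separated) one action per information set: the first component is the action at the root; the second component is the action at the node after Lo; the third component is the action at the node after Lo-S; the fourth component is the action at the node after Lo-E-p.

4

Row for Lo/E/c/Out (columns q, p): (-4,1) (-1,4).
Under Lo/E/c/Out, Omar's choice at the node after Lo-S can never be reached regardless of what Pia does, so varying those choices leaves every outcome unchanged.
Holding the reachable choices fixed and varying the unreachable one freely already gives 2 equivalent strategies.
Checking the remaining rows, Lo/E/c/In, Lo/E/b/In also happen to give the same payoffs in every column, bringing the total to 4: Lo/E/c/In, Lo/E/c/Out, Lo/E/b/In, Lo/E/b/Out.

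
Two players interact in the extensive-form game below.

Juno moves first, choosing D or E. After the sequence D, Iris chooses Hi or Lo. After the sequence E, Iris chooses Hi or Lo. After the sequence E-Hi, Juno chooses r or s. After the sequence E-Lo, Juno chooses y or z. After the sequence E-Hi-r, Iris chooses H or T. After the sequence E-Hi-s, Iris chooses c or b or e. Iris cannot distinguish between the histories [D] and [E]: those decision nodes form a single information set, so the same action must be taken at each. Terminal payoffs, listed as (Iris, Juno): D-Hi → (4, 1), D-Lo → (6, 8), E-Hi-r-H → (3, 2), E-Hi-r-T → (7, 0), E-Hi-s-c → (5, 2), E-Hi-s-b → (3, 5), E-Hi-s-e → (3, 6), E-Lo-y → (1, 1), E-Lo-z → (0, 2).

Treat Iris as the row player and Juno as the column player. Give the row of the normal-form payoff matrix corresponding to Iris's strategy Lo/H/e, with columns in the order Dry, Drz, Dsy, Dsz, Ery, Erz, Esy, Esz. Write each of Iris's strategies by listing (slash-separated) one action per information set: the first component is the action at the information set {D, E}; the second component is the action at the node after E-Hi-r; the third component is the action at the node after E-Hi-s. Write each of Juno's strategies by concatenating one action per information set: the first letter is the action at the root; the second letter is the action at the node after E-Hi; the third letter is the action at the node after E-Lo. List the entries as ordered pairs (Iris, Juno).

vs Dry: Juno plays D → Iris plays Lo at [D] → (6, 8)
vs Drz: Juno plays D → Iris plays Lo at [D] → (6, 8)
vs Dsy: Juno plays D → Iris plays Lo at [D] → (6, 8)
vs Dsz: Juno plays D → Iris plays Lo at [D] → (6, 8)
vs Ery: Juno plays E → Iris plays Lo at [E] → Juno plays y at [E-Lo] → (1, 1)
vs Erz: Juno plays E → Iris plays Lo at [E] → Juno plays z at [E-Lo] → (0, 2)
vs Esy: Juno plays E → Iris plays Lo at [E] → Juno plays y at [E-Lo] → (1, 1)
vs Esz: Juno plays E → Iris plays Lo at [E] → Juno plays z at [E-Lo] → (0, 2)

(6,8) (6,8) (6,8) (6,8) (1,1) (0,2) (1,1) (0,2)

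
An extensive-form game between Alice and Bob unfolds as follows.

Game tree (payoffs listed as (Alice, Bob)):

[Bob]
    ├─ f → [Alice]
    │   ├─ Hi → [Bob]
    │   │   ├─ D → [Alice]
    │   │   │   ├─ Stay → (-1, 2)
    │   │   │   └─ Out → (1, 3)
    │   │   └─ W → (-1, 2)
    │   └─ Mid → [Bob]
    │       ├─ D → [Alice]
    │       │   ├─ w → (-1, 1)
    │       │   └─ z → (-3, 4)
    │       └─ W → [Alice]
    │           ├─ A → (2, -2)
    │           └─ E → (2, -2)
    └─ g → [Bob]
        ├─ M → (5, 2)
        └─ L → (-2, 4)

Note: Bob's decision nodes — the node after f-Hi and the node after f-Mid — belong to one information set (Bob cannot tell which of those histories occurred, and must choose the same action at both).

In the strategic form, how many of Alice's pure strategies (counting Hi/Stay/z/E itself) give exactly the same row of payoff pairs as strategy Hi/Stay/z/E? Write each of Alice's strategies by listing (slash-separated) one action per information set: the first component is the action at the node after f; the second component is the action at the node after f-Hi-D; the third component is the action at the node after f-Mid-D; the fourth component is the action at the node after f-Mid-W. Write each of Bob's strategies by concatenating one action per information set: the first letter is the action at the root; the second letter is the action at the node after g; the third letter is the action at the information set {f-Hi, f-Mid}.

Row for Hi/Stay/z/E (columns fMD, fMW, fLD, fLW, gMD, gMW, gLD, gLW): (-1,2) (-1,2) (-1,2) (-1,2) (5,2) (5,2) (-2,4) (-2,4).
Under Hi/Stay/z/E, Alice's choice at the node after f-Mid-D and at the node after f-Mid-W can never be reached regardless of what Bob does, so varying those choices leaves every outcome unchanged.
Holding the reachable choices fixed and varying the unreachable ones freely already gives 2 × 2 = 4 equivalent strategies.
No other strategy reproduces this row, so those 4 are the full class: Hi/Stay/w/A, Hi/Stay/w/E, Hi/Stay/z/A, Hi/Stay/z/E.

4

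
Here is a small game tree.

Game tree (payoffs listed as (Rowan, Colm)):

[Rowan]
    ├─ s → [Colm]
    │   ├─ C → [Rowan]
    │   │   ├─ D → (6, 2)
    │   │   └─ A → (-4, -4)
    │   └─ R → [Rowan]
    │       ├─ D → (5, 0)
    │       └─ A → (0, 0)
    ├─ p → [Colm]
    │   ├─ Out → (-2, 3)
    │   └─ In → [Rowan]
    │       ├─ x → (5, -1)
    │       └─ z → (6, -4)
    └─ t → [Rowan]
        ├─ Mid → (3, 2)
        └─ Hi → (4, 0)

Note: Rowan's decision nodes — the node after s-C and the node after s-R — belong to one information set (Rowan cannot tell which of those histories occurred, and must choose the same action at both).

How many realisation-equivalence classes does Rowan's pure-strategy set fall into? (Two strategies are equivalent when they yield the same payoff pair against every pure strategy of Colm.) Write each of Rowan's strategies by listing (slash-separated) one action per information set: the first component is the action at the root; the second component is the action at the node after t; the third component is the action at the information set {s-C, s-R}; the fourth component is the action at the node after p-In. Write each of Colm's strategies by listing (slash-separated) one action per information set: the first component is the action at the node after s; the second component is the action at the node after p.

6

Rowan has 24 pure strategies: s/Mid/D/x, s/Mid/D/z, s/Mid/A/x, s/Mid/A/z, s/Hi/D/x, s/Hi/D/z, s/Hi/A/x, s/Hi/A/z, p/Mid/D/x, p/Mid/D/z, p/Mid/A/x, p/Mid/A/z, p/Hi/D/x, p/Hi/D/z, p/Hi/A/x, p/Hi/A/z, t/Mid/D/x, t/Mid/D/z, t/Mid/A/x, t/Mid/A/z, t/Hi/D/x, t/Hi/D/z, t/Hi/A/x, t/Hi/A/z. Columns: C/Out, C/In, R/Out, R/In.
{s/Mid/D/x, s/Mid/D/z, s/Hi/D/x, s/Hi/D/z} → row (6,2) (6,2) (5,0) (5,0)
{s/Mid/A/x, s/Mid/A/z, s/Hi/A/x, s/Hi/A/z} → row (-4,-4) (-4,-4) (0,0) (0,0)
{p/Mid/D/x, p/Mid/A/x, p/Hi/D/x, p/Hi/A/x} → row (-2,3) (5,-1) (-2,3) (5,-1)
{p/Mid/D/z, p/Mid/A/z, p/Hi/D/z, p/Hi/A/z} → row (-2,3) (6,-4) (-2,3) (6,-4)
{t/Mid/D/x, t/Mid/D/z, t/Mid/A/x, t/Mid/A/z} → row (3,2) (3,2) (3,2) (3,2)
{t/Hi/D/x, t/Hi/D/z, t/Hi/A/x, t/Hi/A/z} → row (4,0) (4,0) (4,0) (4,0)
That's 6 distinct rows out of 24 strategies.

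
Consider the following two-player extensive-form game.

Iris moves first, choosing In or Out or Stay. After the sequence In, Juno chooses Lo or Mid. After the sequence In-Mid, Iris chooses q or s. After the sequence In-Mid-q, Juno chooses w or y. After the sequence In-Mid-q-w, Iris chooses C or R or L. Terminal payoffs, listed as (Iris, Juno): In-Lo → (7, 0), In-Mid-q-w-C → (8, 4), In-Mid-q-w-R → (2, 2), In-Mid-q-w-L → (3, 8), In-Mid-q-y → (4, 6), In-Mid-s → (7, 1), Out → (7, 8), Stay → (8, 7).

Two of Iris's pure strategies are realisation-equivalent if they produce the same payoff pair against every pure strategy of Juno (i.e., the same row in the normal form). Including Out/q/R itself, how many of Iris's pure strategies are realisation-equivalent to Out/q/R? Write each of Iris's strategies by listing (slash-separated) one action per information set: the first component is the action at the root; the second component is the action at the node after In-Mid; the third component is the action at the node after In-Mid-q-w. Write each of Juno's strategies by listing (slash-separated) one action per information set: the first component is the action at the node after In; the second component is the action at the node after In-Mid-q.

Row for Out/q/R (columns Lo/w, Lo/y, Mid/w, Mid/y): (7,8) (7,8) (7,8) (7,8).
Under Out/q/R, Iris's choice at the node after In-Mid and at the node after In-Mid-q-w can never be reached regardless of what Juno does, so varying those choices leaves every outcome unchanged.
Holding the reachable choices fixed and varying the unreachable ones freely already gives 2 × 3 = 6 equivalent strategies.
No other strategy reproduces this row, so those 6 are the full class: Out/q/C, Out/q/R, Out/q/L, Out/s/C, Out/s/R, Out/s/L.

6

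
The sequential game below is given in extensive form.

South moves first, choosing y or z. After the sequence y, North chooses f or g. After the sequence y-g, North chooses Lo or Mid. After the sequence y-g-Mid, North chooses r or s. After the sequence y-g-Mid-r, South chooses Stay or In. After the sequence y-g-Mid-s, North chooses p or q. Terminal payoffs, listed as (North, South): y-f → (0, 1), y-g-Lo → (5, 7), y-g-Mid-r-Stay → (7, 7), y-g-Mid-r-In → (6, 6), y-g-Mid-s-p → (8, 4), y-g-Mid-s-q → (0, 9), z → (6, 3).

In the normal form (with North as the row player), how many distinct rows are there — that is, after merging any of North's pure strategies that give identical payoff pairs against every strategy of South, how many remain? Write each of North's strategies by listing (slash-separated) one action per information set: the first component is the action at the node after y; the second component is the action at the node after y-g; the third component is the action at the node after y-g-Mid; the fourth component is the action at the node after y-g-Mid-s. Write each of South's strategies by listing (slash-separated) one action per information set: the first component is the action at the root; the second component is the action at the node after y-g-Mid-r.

5

North has 16 pure strategies: f/Lo/r/p, f/Lo/r/q, f/Lo/s/p, f/Lo/s/q, f/Mid/r/p, f/Mid/r/q, f/Mid/s/p, f/Mid/s/q, g/Lo/r/p, g/Lo/r/q, g/Lo/s/p, g/Lo/s/q, g/Mid/r/p, g/Mid/r/q, g/Mid/s/p, g/Mid/s/q. Columns: y/Stay, y/In, z/Stay, z/In.
{f/Lo/r/p, f/Lo/r/q, f/Lo/s/p, f/Lo/s/q, f/Mid/r/p, f/Mid/r/q, f/Mid/s/p, f/Mid/s/q} → row (0,1) (0,1) (6,3) (6,3)
{g/Lo/r/p, g/Lo/r/q, g/Lo/s/p, g/Lo/s/q} → row (5,7) (5,7) (6,3) (6,3)
{g/Mid/r/p, g/Mid/r/q} → row (7,7) (6,6) (6,3) (6,3)
{g/Mid/s/p} → row (8,4) (8,4) (6,3) (6,3)
{g/Mid/s/q} → row (0,9) (0,9) (6,3) (6,3)
That's 5 distinct rows out of 16 strategies.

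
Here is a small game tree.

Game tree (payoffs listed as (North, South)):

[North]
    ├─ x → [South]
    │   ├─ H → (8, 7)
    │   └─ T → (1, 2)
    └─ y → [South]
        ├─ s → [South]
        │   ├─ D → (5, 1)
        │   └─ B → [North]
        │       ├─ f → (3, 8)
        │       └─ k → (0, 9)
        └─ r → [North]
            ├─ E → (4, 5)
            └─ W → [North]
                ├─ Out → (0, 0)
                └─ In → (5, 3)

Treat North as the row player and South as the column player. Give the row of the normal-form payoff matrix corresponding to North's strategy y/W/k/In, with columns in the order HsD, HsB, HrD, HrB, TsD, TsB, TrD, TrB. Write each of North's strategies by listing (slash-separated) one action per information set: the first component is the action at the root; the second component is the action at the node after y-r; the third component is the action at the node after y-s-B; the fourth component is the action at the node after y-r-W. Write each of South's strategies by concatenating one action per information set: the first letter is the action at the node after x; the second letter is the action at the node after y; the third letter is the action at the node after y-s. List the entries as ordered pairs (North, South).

vs HsD: North plays y → South plays s at [y] → South plays D at [y-s] → (5, 1)
vs HsB: North plays y → South plays s at [y] → South plays B at [y-s] → North plays k at [y-s-B] → (0, 9)
vs HrD: North plays y → South plays r at [y] → North plays W at [y-r] → North plays In at [y-r-W] → (5, 3)
vs HrB: North plays y → South plays r at [y] → North plays W at [y-r] → North plays In at [y-r-W] → (5, 3)
vs TsD: North plays y → South plays s at [y] → South plays D at [y-s] → (5, 1)
vs TsB: North plays y → South plays s at [y] → South plays B at [y-s] → North plays k at [y-s-B] → (0, 9)
vs TrD: North plays y → South plays r at [y] → North plays W at [y-r] → North plays In at [y-r-W] → (5, 3)
vs TrB: North plays y → South plays r at [y] → North plays W at [y-r] → North plays In at [y-r-W] → (5, 3)

(5,1) (0,9) (5,3) (5,3) (5,1) (0,9) (5,3) (5,3)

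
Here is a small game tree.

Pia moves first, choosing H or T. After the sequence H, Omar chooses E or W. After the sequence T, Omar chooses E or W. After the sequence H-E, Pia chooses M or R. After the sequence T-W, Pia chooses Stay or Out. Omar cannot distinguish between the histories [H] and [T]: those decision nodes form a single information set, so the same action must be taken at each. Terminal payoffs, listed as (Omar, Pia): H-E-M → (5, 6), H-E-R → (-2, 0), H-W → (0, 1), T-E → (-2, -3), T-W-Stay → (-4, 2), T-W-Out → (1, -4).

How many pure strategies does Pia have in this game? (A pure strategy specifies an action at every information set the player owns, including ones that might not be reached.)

8

Pia owns the root with actions {H, T} — two choices.
Pia owns the node after H-E with actions {M, R} — two choices.
Pia owns the node after T-W with actions {Stay, Out} — two choices.
A pure strategy fixes one action at each information set independently, so the count is the product 2 × 2 × 2 = 8.
(For reference, Omar has 2 pure strategies, giving a 8×2 normal-form matrix.)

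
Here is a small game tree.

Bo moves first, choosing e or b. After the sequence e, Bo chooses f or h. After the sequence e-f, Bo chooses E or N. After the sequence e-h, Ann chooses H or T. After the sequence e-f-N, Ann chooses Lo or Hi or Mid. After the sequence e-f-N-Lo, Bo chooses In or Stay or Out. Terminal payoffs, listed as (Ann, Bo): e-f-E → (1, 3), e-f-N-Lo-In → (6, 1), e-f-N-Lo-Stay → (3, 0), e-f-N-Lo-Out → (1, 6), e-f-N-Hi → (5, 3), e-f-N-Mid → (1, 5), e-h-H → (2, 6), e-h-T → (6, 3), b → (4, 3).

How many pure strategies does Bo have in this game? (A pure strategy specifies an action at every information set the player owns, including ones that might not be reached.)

Bo owns the root with actions {e, b} — two choices.
Bo owns the node after e with actions {f, h} — two choices.
Bo owns the node after e-f with actions {E, N} — two choices.
Bo owns the node after e-f-N-Lo with actions {In, Stay, Out} — three choices.
A pure strategy fixes one action at each information set independently, so the count is the product 2 × 2 × 2 × 3 = 24.
(For reference, Ann has 6 pure strategies, giving a 24×6 normal-form matrix.)

24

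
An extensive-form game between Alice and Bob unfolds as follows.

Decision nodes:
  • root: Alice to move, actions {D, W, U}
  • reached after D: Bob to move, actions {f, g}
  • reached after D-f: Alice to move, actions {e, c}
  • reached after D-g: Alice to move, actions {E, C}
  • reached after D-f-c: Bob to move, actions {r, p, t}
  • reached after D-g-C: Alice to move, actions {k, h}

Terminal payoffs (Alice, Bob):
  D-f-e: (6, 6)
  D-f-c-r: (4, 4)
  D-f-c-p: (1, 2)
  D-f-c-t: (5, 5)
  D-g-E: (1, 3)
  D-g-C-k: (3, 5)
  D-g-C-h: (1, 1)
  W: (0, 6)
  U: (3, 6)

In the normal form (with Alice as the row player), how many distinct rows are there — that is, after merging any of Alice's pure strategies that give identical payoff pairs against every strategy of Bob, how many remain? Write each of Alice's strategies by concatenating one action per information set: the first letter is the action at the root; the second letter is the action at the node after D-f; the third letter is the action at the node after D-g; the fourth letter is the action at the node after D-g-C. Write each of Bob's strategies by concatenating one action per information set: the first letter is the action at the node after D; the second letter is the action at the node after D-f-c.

Alice has 24 pure strategies: DeEk, DeEh, DeCk, DeCh, DcEk, DcEh, DcCk, DcCh, WeEk, WeEh, WeCk, WeCh, WcEk, WcEh, WcCk, WcCh, UeEk, UeEh, UeCk, UeCh, UcEk, UcEh, UcCk, UcCh. Columns: fr, fp, ft, gr, gp, gt.
{DeEk, DeEh} → row (6,6) (6,6) (6,6) (1,3) (1,3) (1,3)
{DeCk} → row (6,6) (6,6) (6,6) (3,5) (3,5) (3,5)
{DeCh} → row (6,6) (6,6) (6,6) (1,1) (1,1) (1,1)
{DcEk, DcEh} → row (4,4) (1,2) (5,5) (1,3) (1,3) (1,3)
{DcCk} → row (4,4) (1,2) (5,5) (3,5) (3,5) (3,5)
{DcCh} → row (4,4) (1,2) (5,5) (1,1) (1,1) (1,1)
{WeEk, WeEh, WeCk, WeCh, WcEk, WcEh, WcCk, WcCh} → row (0,6) (0,6) (0,6) (0,6) (0,6) (0,6)
{UeEk, UeEh, UeCk, UeCh, UcEk, UcEh, UcCk, UcCh} → row (3,6) (3,6) (3,6) (3,6) (3,6) (3,6)
That's 8 distinct rows out of 24 strategies.

8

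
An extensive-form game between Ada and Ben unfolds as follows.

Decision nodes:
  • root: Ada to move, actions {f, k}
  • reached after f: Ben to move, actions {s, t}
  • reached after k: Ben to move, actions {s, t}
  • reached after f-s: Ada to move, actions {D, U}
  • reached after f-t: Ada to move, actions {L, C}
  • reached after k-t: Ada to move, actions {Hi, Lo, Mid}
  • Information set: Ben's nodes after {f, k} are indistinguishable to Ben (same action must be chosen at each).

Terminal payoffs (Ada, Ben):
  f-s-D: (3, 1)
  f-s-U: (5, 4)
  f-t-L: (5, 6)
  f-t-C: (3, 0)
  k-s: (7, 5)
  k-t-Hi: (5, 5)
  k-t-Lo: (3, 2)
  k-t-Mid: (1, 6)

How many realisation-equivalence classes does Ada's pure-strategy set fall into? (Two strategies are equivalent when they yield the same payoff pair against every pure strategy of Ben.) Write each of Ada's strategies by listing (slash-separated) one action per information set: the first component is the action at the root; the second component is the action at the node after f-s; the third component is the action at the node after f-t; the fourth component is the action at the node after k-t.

7

Ada has 24 pure strategies: f/D/L/Hi, f/D/L/Lo, f/D/L/Mid, f/D/C/Hi, f/D/C/Lo, f/D/C/Mid, f/U/L/Hi, f/U/L/Lo, f/U/L/Mid, f/U/C/Hi, f/U/C/Lo, f/U/C/Mid, k/D/L/Hi, k/D/L/Lo, k/D/L/Mid, k/D/C/Hi, k/D/C/Lo, k/D/C/Mid, k/U/L/Hi, k/U/L/Lo, k/U/L/Mid, k/U/C/Hi, k/U/C/Lo, k/U/C/Mid. Columns: s, t.
{f/D/L/Hi, f/D/L/Lo, f/D/L/Mid} → row (3,1) (5,6)
{f/D/C/Hi, f/D/C/Lo, f/D/C/Mid} → row (3,1) (3,0)
{f/U/L/Hi, f/U/L/Lo, f/U/L/Mid} → row (5,4) (5,6)
{f/U/C/Hi, f/U/C/Lo, f/U/C/Mid} → row (5,4) (3,0)
{k/D/L/Hi, k/D/C/Hi, k/U/L/Hi, k/U/C/Hi} → row (7,5) (5,5)
{k/D/L/Lo, k/D/C/Lo, k/U/L/Lo, k/U/C/Lo} → row (7,5) (3,2)
{k/D/L/Mid, k/D/C/Mid, k/U/L/Mid, k/U/C/Mid} → row (7,5) (1,6)
That's 7 distinct rows out of 24 strategies.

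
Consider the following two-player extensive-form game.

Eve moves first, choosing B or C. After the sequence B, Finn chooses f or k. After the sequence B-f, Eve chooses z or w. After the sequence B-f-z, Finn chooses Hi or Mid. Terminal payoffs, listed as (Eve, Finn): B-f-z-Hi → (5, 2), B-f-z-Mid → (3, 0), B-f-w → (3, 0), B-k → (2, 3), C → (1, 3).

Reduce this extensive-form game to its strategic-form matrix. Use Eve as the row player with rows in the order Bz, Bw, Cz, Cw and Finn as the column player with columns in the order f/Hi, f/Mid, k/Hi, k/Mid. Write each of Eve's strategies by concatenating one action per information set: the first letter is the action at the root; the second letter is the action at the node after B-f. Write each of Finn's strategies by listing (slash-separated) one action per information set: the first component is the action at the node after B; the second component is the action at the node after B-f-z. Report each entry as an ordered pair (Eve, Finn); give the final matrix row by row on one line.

         f/Hi    f/Mid     k/Hi    k/Mid
  Bz    (5,2)    (3,0)    (2,3)    (2,3)
  Bw    (3,0)    (3,0)    (2,3)    (2,3)
  Cz    (1,3)    (1,3)    (1,3)    (1,3)
  Cw    (1,3)    (1,3)    (1,3)    (1,3)

Bz: (5,2) (3,0) (2,3) (2,3) | Bw: (3,0) (3,0) (2,3) (2,3) | Cz: (1,3) (1,3) (1,3) (1,3) | Cw: (1,3) (1,3) (1,3) (1,3)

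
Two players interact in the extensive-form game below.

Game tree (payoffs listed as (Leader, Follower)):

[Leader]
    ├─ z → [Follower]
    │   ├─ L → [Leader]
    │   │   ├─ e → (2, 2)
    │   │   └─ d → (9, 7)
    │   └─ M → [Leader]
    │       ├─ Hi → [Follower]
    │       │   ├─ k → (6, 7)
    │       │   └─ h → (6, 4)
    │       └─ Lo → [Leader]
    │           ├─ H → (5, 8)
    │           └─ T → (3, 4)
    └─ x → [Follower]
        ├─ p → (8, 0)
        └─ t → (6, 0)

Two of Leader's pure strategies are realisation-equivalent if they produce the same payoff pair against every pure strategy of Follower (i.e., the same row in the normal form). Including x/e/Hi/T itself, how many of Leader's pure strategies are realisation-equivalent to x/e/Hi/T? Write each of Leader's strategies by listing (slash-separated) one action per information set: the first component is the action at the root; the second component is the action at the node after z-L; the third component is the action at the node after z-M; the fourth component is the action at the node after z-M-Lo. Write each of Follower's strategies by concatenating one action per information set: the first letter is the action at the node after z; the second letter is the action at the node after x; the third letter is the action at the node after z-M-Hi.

8

Row for x/e/Hi/T (columns Lpk, Lph, Ltk, Lth, Mpk, Mph, Mtk, Mth): (8,0) (8,0) (6,0) (6,0) (8,0) (8,0) (6,0) (6,0).
Under x/e/Hi/T, Leader's choice at the node after z-L and at the node after z-M and at the node after z-M-Lo can never be reached regardless of what Follower does, so varying those choices leaves every outcome unchanged.
Holding the reachable choices fixed and varying the unreachable ones freely already gives 2 × 2 × 2 = 8 equivalent strategies.
No other strategy reproduces this row, so those 8 are the full class: x/e/Hi/H, x/e/Hi/T, x/e/Lo/H, x/e/Lo/T, x/d/Hi/H, x/d/Hi/T, x/d/Lo/H, x/d/Lo/T.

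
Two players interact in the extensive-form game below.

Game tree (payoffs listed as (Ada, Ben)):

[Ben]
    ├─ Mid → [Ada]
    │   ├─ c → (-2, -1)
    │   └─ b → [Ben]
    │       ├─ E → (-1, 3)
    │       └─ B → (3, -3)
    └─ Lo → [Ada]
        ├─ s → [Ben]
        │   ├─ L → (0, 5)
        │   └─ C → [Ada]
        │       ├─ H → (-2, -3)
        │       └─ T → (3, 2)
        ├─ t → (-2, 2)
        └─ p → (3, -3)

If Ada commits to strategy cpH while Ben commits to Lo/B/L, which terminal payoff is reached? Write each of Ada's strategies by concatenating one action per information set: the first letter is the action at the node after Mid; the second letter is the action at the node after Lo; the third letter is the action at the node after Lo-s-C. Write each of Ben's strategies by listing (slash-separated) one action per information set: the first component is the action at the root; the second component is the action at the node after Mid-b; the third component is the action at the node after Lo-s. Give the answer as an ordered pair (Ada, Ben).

(3, -3)

Trace the play path from the root:
  Ben plays Lo
  Ada plays p at [Lo]
→ terminal payoff (3, -3).
(Ada's choice at the node after Mid is never reached on this path, so it doesn't affect the outcome.)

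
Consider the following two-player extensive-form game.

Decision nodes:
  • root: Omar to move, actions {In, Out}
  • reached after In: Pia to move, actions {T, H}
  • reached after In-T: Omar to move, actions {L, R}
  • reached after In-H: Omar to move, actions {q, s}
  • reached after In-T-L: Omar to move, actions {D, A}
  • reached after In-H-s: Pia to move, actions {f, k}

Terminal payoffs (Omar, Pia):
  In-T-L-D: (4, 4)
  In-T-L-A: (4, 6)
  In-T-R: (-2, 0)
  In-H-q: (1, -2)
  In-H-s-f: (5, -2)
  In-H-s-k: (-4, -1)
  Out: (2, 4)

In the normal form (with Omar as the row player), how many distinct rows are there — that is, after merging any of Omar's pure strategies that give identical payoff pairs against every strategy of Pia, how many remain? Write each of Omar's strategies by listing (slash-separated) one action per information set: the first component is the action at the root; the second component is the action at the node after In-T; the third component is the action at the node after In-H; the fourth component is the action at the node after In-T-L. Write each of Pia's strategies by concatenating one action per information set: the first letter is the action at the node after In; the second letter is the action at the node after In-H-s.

Omar has 16 pure strategies: In/L/q/D, In/L/q/A, In/L/s/D, In/L/s/A, In/R/q/D, In/R/q/A, In/R/s/D, In/R/s/A, Out/L/q/D, Out/L/q/A, Out/L/s/D, Out/L/s/A, Out/R/q/D, Out/R/q/A, Out/R/s/D, Out/R/s/A. Columns: Tf, Tk, Hf, Hk.
{In/L/q/D} → row (4,4) (4,4) (1,-2) (1,-2)
{In/L/q/A} → row (4,6) (4,6) (1,-2) (1,-2)
{In/L/s/D} → row (4,4) (4,4) (5,-2) (-4,-1)
{In/L/s/A} → row (4,6) (4,6) (5,-2) (-4,-1)
{In/R/q/D, In/R/q/A} → row (-2,0) (-2,0) (1,-2) (1,-2)
{In/R/s/D, In/R/s/A} → row (-2,0) (-2,0) (5,-2) (-4,-1)
{Out/L/q/D, Out/L/q/A, Out/L/s/D, Out/L/s/A, Out/R/q/D, Out/R/q/A, Out/R/s/D, Out/R/s/A} → row (2,4) (2,4) (2,4) (2,4)
That's 7 distinct rows out of 16 strategies.

7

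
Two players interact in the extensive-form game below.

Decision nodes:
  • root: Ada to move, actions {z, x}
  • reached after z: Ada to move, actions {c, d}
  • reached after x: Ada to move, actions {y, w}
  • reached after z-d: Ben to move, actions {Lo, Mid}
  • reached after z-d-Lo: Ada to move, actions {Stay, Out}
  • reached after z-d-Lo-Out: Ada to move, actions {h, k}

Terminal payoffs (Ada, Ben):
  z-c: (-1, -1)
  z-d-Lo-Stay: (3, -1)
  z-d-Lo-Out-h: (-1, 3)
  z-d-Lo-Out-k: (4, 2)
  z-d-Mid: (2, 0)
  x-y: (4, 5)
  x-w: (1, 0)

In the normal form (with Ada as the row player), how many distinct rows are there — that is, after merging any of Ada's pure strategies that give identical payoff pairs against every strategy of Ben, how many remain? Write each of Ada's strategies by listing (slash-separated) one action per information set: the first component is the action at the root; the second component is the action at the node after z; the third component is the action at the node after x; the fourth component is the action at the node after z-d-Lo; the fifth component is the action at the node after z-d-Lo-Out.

Ada has 32 pure strategies: z/c/y/Stay/h, z/c/y/Stay/k, z/c/y/Out/h, z/c/y/Out/k, z/c/w/Stay/h, z/c/w/Stay/k, z/c/w/Out/h, z/c/w/Out/k, z/d/y/Stay/h, z/d/y/Stay/k, z/d/y/Out/h, z/d/y/Out/k, z/d/w/Stay/h, z/d/w/Stay/k, z/d/w/Out/h, z/d/w/Out/k, x/c/y/Stay/h, x/c/y/Stay/k, x/c/y/Out/h, x/c/y/Out/k, x/c/w/Stay/h, x/c/w/Stay/k, x/c/w/Out/h, x/c/w/Out/k, x/d/y/Stay/h, x/d/y/Stay/k, x/d/y/Out/h, x/d/y/Out/k, x/d/w/Stay/h, x/d/w/Stay/k, x/d/w/Out/h, x/d/w/Out/k. Columns: Lo, Mid.
{z/c/y/Stay/h, z/c/y/Stay/k, z/c/y/Out/h, z/c/y/Out/k, z/c/w/Stay/h, z/c/w/Stay/k, z/c/w/Out/h, z/c/w/Out/k} → row (-1,-1) (-1,-1)
{z/d/y/Stay/h, z/d/y/Stay/k, z/d/w/Stay/h, z/d/w/Stay/k} → row (3,-1) (2,0)
{z/d/y/Out/h, z/d/w/Out/h} → row (-1,3) (2,0)
{z/d/y/Out/k, z/d/w/Out/k} → row (4,2) (2,0)
{x/c/y/Stay/h, x/c/y/Stay/k, x/c/y/Out/h, x/c/y/Out/k, x/d/y/Stay/h, x/d/y/Stay/k, x/d/y/Out/h, x/d/y/Out/k} → row (4,5) (4,5)
{x/c/w/Stay/h, x/c/w/Stay/k, x/c/w/Out/h, x/c/w/Out/k, x/d/w/Stay/h, x/d/w/Stay/k, x/d/w/Out/h, x/d/w/Out/k} → row (1,0) (1,0)
That's 6 distinct rows out of 32 strategies.

6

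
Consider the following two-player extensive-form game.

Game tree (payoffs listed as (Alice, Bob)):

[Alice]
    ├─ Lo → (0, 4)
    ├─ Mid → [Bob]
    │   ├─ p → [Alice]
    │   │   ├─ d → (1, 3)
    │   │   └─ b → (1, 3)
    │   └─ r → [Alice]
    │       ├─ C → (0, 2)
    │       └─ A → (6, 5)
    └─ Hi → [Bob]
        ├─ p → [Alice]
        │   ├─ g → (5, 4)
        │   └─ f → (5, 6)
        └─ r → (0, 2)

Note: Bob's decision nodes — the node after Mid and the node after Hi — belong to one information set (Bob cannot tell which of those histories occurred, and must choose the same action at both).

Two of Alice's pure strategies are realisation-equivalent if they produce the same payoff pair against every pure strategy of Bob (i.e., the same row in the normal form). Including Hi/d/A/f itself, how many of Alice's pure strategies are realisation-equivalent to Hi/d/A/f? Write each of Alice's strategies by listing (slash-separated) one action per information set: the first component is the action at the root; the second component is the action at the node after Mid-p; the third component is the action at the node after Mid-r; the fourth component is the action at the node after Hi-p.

Row for Hi/d/A/f (columns p, r): (5,6) (0,2).
Under Hi/d/A/f, Alice's choice at the node after Mid-p and at the node after Mid-r can never be reached regardless of what Bob does, so varying those choices leaves every outcome unchanged.
Holding the reachable choices fixed and varying the unreachable ones freely already gives 2 × 2 = 4 equivalent strategies.
No other strategy reproduces this row, so those 4 are the full class: Hi/d/C/f, Hi/d/A/f, Hi/b/C/f, Hi/b/A/f.

4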